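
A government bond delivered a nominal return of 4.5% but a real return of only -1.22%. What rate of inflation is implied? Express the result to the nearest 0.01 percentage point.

From (1+r_nom) = (1+r_real)(1+π), we get 1+π = (1 + 4.5%)/(1 − 1.22%) = 1.045/0.9878 ≈ 1.05791.
So π ≈ 5.7906%.

5.79%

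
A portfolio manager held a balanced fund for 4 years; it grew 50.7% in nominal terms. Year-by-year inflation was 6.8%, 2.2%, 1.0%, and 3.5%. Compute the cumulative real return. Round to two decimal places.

Cumulative inflation factor: 1.068 × 1.022 × 1.010 × 1.035 ≈ 1.14100.
Nominal growth factor: 1.50700. Real growth factor = 1.50700 / 1.14100 ≈ 1.32078.
Total real return ≈ 32.0777%.

32.08%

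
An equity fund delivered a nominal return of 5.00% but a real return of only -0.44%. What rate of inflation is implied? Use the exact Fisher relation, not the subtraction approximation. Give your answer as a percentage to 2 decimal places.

From (1+r_nom) = (1+r_real)(1+π), we get 1+π = (1 + 5.00%)/(1 − 0.44%) = 1.0500/0.9956 ≈ 1.05464.
So π ≈ 5.4640%.

5.46%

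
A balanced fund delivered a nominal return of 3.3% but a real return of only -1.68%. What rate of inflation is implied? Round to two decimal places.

5.07%

From (1+r_nom) = (1+r_real)(1+π), we get 1+π = (1 + 3.3%)/(1 − 1.68%) = 1.033/0.9832 ≈ 1.05065.
So π ≈ 5.0651%.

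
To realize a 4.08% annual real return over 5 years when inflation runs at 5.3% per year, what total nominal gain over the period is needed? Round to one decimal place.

58.1%

Required annual nominal rate: (1+4.08%)(1+5.3%) − 1 = 9.59624%.
Cumulative over 5 years: (1 + 0.0959624)^5 − 1 ≈ 0.58117.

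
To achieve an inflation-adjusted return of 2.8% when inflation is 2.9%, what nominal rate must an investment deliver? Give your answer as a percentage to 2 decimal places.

5.78%

By the Fisher equation, 1 + r_nom = (1 + 2.8%)(1 + 2.9%) = 1.028 × 1.029 = 1.057812.
So r_nom = 5.7812%.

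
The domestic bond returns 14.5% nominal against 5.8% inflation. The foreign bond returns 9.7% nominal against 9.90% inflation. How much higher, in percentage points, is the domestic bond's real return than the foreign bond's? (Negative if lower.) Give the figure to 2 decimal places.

The domestic bond real return: 1.145/1.058 − 1 = 8.223%.
The foreign bond real return: 1.097/1.0990 − 1 = -0.182%.
Difference: 8.223 − (-0.182) = 8.405 pp.

8.41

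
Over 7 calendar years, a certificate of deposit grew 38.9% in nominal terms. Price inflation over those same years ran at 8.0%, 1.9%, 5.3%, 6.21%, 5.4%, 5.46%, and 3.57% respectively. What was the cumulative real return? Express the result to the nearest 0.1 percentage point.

-2.0%

Cumulative inflation factor: 1.080 × 1.019 × 1.053 × 1.0621 × 1.054 × 1.0546 × 1.0357 ≈ 1.41695.
Nominal growth factor: 1.38900. Real growth factor = 1.38900 / 1.41695 ≈ 0.98028.
Total real return ≈ -1.9724%.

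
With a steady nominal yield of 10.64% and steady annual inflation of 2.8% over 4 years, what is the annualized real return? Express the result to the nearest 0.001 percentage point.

7.626%

With constant rates the annual real return is the same each year: (1+10.64%)/(1+2.8%) − 1 = 0.07626.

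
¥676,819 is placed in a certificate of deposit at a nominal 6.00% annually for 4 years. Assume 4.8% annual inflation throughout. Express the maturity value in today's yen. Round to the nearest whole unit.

Nominal value at maturity: ¥676,819 × (1 + 6.00%)^4 ≈ ¥854,468.
Price-level factor over 4 years: (1 + 4.8%)^4 ≈ 1.2062716764.
Dividing the nominal maturity value by the price-level factor gives the value in today's money.

¥708,355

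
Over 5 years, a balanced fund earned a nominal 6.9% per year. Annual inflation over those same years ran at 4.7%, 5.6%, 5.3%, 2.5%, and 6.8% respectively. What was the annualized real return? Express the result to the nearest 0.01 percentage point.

Cumulative inflation factor: 1.047 × 1.056 × 1.053 × 1.025 × 1.068 ≈ 1.27448.
Nominal growth factor: 1.39601. Real growth factor = 1.39601 / 1.27448 ≈ 1.09535.
Annualized: 1.09535^(1/5) − 1 ≈ 0.01838.

1.84%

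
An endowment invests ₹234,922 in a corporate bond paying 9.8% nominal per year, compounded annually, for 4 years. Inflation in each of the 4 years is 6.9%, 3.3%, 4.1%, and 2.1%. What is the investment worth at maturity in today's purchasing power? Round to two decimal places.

₹290,923.33

Nominal value at maturity: ₹234,922 × (1 + 9.8%)^4 ≈ ₹341,454.66.
Price-level factor over 4 years: 1.069 × 1.033 × 1.041 × 1.021 ≈ 1.1736929565.
Dividing the nominal maturity value by the price-level factor gives the value in today's money.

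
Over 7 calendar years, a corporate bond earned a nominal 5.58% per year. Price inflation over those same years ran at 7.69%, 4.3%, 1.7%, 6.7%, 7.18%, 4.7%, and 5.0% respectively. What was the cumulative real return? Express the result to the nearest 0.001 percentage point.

1.830%

Cumulative inflation factor: 1.0769 × 1.043 × 1.017 × 1.067 × 1.0718 × 1.047 × 1.050 ≈ 1.43613.
Nominal growth factor: 1.46242. Real growth factor = 1.46242 / 1.43613 ≈ 1.01830.
Total real return ≈ 1.8303%.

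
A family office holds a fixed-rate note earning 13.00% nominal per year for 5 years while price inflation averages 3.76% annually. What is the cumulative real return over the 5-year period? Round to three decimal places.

53.194%

The annual real rate is (1+13.00%)/(1+3.76%) − 1 = 8.9052%.
Compounded over 5 years: (1 + 0.089052)^5 − 1 ≈ 0.53194.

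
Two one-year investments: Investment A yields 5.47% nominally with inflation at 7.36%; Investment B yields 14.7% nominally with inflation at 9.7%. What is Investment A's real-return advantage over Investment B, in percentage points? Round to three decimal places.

-6.318

Investment A real return: 1.0547/1.0736 − 1 = -1.7604%.
Investment B real return: 1.147/1.097 − 1 = 4.5579%.
Difference: -1.7604 − 4.5579 = -6.3183 pp.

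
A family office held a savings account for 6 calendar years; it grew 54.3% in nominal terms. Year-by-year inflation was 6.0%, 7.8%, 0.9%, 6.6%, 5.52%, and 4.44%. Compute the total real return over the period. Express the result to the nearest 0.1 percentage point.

Cumulative inflation factor: 1.060 × 1.078 × 1.009 × 1.066 × 1.0552 × 1.0444 ≈ 1.35449.
Nominal growth factor: 1.54300. Real growth factor = 1.54300 / 1.35449 ≈ 1.13918.
Total real return ≈ 13.9177%.

13.9%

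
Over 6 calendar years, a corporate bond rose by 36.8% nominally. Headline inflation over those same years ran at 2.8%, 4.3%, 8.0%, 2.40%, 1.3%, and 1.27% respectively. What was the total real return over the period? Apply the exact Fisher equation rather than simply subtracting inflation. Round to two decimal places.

12.46%

Cumulative inflation factor: 1.028 × 1.043 × 1.080 × 1.0240 × 1.013 × 1.0127 ≈ 1.21644.
Nominal growth factor: 1.36800. Real growth factor = 1.36800 / 1.21644 ≈ 1.12459.
Total real return ≈ 12.4591%.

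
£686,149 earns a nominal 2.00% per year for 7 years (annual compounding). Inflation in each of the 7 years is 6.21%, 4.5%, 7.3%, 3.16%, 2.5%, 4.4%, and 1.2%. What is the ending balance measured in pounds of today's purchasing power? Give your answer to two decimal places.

Nominal value at maturity: £686,149 × (1 + 2.00%)^7 ≈ £788,169.52.
Price-level factor over 7 years: 1.0621 × 1.045 × 1.073 × 1.0316 × 1.025 × 1.044 × 1.012 ≈ 1.3304471615.
Dividing the nominal maturity value by the price-level factor gives the value in today's money.

£592,409.49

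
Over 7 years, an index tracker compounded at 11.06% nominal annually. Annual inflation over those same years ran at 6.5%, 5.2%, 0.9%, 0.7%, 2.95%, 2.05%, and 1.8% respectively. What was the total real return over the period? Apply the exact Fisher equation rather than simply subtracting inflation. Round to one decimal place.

71.2%

Cumulative inflation factor: 1.065 × 1.052 × 1.009 × 1.007 × 1.0295 × 1.0205 × 1.018 ≈ 1.21751.
Nominal growth factor: 2.08403. Real growth factor = 2.08403 / 1.21751 ≈ 1.71171.
Total real return ≈ 71.1711%.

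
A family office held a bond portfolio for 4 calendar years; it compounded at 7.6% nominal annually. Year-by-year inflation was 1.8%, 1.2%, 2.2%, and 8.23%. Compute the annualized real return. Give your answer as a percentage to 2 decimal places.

Cumulative inflation factor: 1.018 × 1.012 × 1.022 × 1.0823 ≈ 1.13953.
Nominal growth factor: 1.34045. Real growth factor = 1.34045 / 1.13953 ≈ 1.17631.
Annualized: 1.17631^(1/4) − 1 ≈ 0.04143.

4.14%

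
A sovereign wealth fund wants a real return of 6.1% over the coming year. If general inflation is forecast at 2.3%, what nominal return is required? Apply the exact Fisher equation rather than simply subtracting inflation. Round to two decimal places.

By the Fisher equation, 1 + r_nom = (1 + 6.1%)(1 + 2.3%) = 1.061 × 1.023 = 1.085403.
So r_nom = 8.5403%.

8.54%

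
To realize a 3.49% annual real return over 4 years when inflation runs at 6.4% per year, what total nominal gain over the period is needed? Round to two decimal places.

47.01%

Required annual nominal rate: (1+3.49%)(1+6.4%) − 1 = 10.11336%.
Cumulative over 4 years: (1 + 0.1011336)^4 − 1 ≈ 0.47014.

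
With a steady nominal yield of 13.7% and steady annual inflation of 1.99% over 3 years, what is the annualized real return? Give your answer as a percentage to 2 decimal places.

With constant rates the annual real return is the same each year: (1+13.7%)/(1+1.99%) − 1 = 0.11482.

11.48%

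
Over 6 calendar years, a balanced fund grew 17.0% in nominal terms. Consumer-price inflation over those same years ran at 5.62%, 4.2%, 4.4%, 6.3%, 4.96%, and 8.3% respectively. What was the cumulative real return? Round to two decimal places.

-15.73%

Cumulative inflation factor: 1.0562 × 1.042 × 1.044 × 1.063 × 1.0496 × 1.083 ≈ 1.38835.
Nominal growth factor: 1.17000. Real growth factor = 1.17000 / 1.38835 ≈ 0.84273.
Total real return ≈ -15.7275%.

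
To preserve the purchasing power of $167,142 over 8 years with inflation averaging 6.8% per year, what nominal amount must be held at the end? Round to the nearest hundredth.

$282,914.77

Cumulative price-level factor: (1+6.8%)^8 ≈ 1.6926611311.
The nominal amount required is $167,142 scaled up by that factor.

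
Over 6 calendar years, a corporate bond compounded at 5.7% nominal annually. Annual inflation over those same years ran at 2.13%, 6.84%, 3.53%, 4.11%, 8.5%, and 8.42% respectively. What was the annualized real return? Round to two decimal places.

Cumulative inflation factor: 1.0213 × 1.0684 × 1.0353 × 1.0411 × 1.085 × 1.0842 ≈ 1.38352.
Nominal growth factor: 1.39460. Real growth factor = 1.39460 / 1.38352 ≈ 1.00801.
Annualized: 1.00801^(1/6) − 1 ≈ 0.00133.

0.13%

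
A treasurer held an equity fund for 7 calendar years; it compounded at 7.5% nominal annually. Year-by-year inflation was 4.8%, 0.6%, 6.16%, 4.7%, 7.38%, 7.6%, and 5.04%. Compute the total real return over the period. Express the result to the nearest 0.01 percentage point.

16.65%

Cumulative inflation factor: 1.048 × 1.006 × 1.0616 × 1.047 × 1.0738 × 1.076 × 1.0504 ≈ 1.42219.
Nominal growth factor: 1.65905. Real growth factor = 1.65905 / 1.42219 ≈ 1.16655.
Total real return ≈ 16.6546%.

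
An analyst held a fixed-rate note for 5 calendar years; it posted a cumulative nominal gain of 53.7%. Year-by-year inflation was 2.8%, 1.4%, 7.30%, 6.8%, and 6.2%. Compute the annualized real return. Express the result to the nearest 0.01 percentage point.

3.91%

Cumulative inflation factor: 1.028 × 1.014 × 1.0730 × 1.068 × 1.062 ≈ 1.26861.
Nominal growth factor: 1.53700. Real growth factor = 1.53700 / 1.26861 ≈ 1.21157.
Annualized: 1.21157^(1/5) − 1 ≈ 0.03913.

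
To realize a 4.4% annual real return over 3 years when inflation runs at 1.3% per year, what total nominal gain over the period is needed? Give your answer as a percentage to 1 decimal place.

Required annual nominal rate: (1+4.4%)(1+1.3%) − 1 = 5.7572%.
Cumulative over 3 years: (1 + 0.057572)^3 − 1 ≈ 0.18285.

18.3%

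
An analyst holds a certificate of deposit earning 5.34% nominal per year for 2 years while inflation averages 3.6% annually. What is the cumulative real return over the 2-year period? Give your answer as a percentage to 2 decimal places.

The annual real rate is (1+5.34%)/(1+3.6%) − 1 = 1.6795%.
Compounded over 2 years: (1 + 0.016795)^2 − 1 ≈ 0.03387.

3.39%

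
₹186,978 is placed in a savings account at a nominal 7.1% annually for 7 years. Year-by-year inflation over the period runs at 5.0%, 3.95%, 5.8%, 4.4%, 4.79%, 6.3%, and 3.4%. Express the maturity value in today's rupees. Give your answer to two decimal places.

₹217,642.25

Nominal value at maturity: ₹186,978 × (1 + 7.1%)^7 ≈ ₹302,215.55.
Price-level factor over 7 years: 1.050 × 1.0395 × 1.058 × 1.044 × 1.0479 × 1.063 × 1.034 ≈ 1.3885886232.
Dividing the nominal maturity value by the price-level factor gives the value in today's money.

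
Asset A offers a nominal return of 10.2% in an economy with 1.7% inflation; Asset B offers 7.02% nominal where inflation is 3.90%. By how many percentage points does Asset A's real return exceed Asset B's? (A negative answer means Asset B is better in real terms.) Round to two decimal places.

Asset A real return: 1.102/1.017 − 1 = 8.358%.
Asset B real return: 1.0702/1.0390 − 1 = 3.003%.
Difference: 8.358 − 3.003 = 5.355 pp.

5.36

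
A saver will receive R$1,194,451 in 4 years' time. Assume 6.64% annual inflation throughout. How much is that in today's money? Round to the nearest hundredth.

Price-level factor over 4 years: (1 + 6.64%)^4 ≈ 1.2932442187.
Purchasing power today: R$1,194,451 divided by that factor.

R$923,608.23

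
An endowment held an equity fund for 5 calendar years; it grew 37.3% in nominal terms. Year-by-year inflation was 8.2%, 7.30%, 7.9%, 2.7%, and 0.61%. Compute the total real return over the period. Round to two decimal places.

6.07%

Cumulative inflation factor: 1.082 × 1.0730 × 1.079 × 1.027 × 1.0061 ≈ 1.29437.
Nominal growth factor: 1.37300. Real growth factor = 1.37300 / 1.29437 ≈ 1.06074.
Total real return ≈ 6.0744%.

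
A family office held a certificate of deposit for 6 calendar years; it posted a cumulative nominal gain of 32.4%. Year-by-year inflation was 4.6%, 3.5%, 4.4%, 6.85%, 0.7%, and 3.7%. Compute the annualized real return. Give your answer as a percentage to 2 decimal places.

Cumulative inflation factor: 1.046 × 1.035 × 1.044 × 1.0685 × 1.007 × 1.037 ≈ 1.26112.
Nominal growth factor: 1.32400. Real growth factor = 1.32400 / 1.26112 ≈ 1.04986.
Annualized: 1.04986^(1/6) − 1 ≈ 0.00814.

0.81%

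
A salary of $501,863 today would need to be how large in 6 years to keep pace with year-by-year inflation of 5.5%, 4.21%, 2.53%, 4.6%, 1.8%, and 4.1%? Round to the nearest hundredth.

$627,087.56

Cumulative price-level factor: 1.055 × 1.0421 × 1.0253 × 1.046 × 1.018 × 1.041 ≈ 1.2495194046.
Multiplying $501,863 by the price-level factor gives the future nominal sum.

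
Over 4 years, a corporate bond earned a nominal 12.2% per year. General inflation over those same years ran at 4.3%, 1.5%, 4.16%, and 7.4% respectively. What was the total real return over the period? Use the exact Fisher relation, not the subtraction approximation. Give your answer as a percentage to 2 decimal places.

Cumulative inflation factor: 1.043 × 1.015 × 1.0416 × 1.074 ≈ 1.18428.
Nominal growth factor: 1.58479. Real growth factor = 1.58479 / 1.18428 ≈ 1.33818.
Total real return ≈ 33.8184%.

33.82%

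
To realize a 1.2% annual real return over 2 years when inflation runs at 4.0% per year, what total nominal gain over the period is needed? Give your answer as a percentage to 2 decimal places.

10.77%

Required annual nominal rate: (1+1.2%)(1+4.0%) − 1 = 5.248%.
Cumulative over 2 years: (1 + 0.05248)^2 − 1 ≈ 0.10771.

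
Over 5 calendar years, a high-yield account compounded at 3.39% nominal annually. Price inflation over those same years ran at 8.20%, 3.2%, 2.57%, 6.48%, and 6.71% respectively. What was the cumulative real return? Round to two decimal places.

Cumulative inflation factor: 1.0820 × 1.032 × 1.0257 × 1.0648 × 1.0671 ≈ 1.30137.
Nominal growth factor: 1.18139. Real growth factor = 1.18139 / 1.30137 ≈ 0.90780.
Total real return ≈ -9.2196%.

-9.22%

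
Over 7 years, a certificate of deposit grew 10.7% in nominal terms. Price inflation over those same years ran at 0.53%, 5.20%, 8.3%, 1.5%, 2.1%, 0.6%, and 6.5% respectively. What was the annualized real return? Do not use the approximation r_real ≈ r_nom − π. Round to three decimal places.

-1.962%

Cumulative inflation factor: 1.0053 × 1.0520 × 1.083 × 1.015 × 1.021 × 1.006 × 1.065 ≈ 1.27168.
Nominal growth factor: 1.10700. Real growth factor = 1.10700 / 1.27168 ≈ 0.87050.
Annualized: 0.87050^(1/7) − 1 ≈ -0.01962.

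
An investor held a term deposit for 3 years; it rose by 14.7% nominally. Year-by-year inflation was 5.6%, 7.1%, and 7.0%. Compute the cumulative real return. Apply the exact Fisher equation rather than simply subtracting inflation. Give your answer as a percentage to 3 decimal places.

Cumulative inflation factor: 1.056 × 1.071 × 1.070 ≈ 1.21014.
Nominal growth factor: 1.14700. Real growth factor = 1.14700 / 1.21014 ≈ 0.94782.
Total real return ≈ -5.2179%.

-5.218%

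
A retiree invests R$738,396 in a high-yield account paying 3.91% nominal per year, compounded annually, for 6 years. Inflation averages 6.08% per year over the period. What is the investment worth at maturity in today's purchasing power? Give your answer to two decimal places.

Nominal value at maturity: R$738,396 × (1 + 3.91%)^6 ≈ R$929,465.78.
Price-level factor over 6 years: (1 + 6.08%)^6 ≈ 1.4249547270.
The maturity value deflated by that factor is the answer in today's purchasing power.

R$652,277.41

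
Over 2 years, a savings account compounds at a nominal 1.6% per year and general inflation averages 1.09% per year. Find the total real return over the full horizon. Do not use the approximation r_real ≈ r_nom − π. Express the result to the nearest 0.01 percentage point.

The annual real rate is (1+1.6%)/(1+1.09%) − 1 = 0.5045%.
Compounded over 2 years: (1 + 0.005045)^2 − 1 ≈ 0.01012.

1.01%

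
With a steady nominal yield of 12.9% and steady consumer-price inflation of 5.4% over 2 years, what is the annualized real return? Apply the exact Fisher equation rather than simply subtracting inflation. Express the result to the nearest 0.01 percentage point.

With constant rates the annual real return is the same each year: (1+12.9%)/(1+5.4%) − 1 = 0.07116.

7.12%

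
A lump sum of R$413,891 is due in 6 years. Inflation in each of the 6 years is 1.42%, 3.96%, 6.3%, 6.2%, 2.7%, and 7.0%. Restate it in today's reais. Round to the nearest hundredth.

Price-level factor over 6 years: 1.0142 × 1.0396 × 1.063 × 1.062 × 1.027 × 1.070 ≈ 1.3079823378.
Purchasing power today: R$413,891 divided by that factor.

R$316,434.70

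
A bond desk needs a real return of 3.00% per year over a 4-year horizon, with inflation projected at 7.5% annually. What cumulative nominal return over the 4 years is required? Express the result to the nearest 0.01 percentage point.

50.31%

Required annual nominal rate: (1+3.00%)(1+7.5%) − 1 = 10.725%.
Cumulative over 4 years: (1 + 0.10725)^4 − 1 ≈ 0.50308.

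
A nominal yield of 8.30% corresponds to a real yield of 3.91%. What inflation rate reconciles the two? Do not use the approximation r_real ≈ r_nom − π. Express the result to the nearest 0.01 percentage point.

4.22%

From (1+r_nom) = (1+r_real)(1+π), we get 1+π = (1 + 8.30%)/(1 + 3.91%) = 1.0830/1.0391 ≈ 1.04225.
So π ≈ 4.2248%.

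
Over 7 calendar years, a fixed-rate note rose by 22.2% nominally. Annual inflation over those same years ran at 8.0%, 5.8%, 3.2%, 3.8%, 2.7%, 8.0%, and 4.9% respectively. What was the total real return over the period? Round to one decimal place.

Cumulative inflation factor: 1.080 × 1.058 × 1.032 × 1.038 × 1.027 × 1.080 × 1.049 ≈ 1.42415.
Nominal growth factor: 1.22200. Real growth factor = 1.22200 / 1.42415 ≈ 0.85805.
Total real return ≈ -14.1945%.

-14.2%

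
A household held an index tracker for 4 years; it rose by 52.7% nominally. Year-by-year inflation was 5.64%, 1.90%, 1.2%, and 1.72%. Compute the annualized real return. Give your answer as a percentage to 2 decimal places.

8.35%

Cumulative inflation factor: 1.0564 × 1.0190 × 1.012 × 1.0172 ≈ 1.10813.
Nominal growth factor: 1.52700. Real growth factor = 1.52700 / 1.10813 ≈ 1.37800.
Annualized: 1.37800^(1/4) − 1 ≈ 0.08346.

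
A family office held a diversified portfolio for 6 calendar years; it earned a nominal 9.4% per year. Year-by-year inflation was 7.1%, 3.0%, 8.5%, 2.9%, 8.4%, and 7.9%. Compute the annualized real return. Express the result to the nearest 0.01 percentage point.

2.94%

Cumulative inflation factor: 1.071 × 1.030 × 1.085 × 1.029 × 1.084 × 1.079 ≈ 1.44053.
Nominal growth factor: 1.71437. Real growth factor = 1.71437 / 1.44053 ≈ 1.19009.
Annualized: 1.19009^(1/6) − 1 ≈ 0.02943.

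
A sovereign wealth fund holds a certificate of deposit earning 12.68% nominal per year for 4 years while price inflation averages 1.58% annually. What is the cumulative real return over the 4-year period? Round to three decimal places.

The annual real rate is (1+12.68%)/(1+1.58%) − 1 = 10.9273%.
Compounded over 4 years: (1 + 0.109273)^4 − 1 ≈ 0.51410.

51.410%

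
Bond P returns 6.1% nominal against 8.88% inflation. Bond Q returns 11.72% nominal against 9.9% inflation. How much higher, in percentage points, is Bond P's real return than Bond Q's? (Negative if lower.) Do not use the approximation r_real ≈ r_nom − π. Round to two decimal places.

Bond P real return: 1.061/1.0888 − 1 = -2.553%.
Bond Q real return: 1.1172/1.099 − 1 = 1.656%.
Difference: -2.553 − 1.656 = -4.209 pp.

-4.21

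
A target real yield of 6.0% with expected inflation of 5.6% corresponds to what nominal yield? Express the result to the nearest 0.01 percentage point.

11.94%

By the Fisher equation, 1 + r_nom = (1 + 6.0%)(1 + 5.6%) = 1.060 × 1.056 = 1.11936.
So r_nom = 11.936%.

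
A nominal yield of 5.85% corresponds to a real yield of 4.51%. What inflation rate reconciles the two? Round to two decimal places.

1.28%

From (1+r_nom) = (1+r_real)(1+π), we get 1+π = (1 + 5.85%)/(1 + 4.51%) = 1.0585/1.0451 ≈ 1.01282.
So π ≈ 1.2822%.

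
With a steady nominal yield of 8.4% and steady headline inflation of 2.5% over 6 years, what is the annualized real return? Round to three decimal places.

5.756%

With constant rates the annual real return is the same each year: (1+8.4%)/(1+2.5%) − 1 = 0.05756.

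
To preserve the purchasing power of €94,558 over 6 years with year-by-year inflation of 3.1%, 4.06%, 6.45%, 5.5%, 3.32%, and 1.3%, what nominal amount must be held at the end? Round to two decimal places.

Cumulative price-level factor: 1.031 × 1.0406 × 1.0645 × 1.055 × 1.0332 × 1.013 ≈ 1.2610562390.
Multiplying €94,558 by the price-level factor gives the future nominal sum.

€119,242.96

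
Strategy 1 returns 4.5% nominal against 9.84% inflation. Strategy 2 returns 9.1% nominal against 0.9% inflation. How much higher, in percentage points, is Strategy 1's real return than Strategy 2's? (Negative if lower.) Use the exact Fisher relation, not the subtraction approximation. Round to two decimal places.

Strategy 1 real return: 1.045/1.0984 − 1 = -4.862%.
Strategy 2 real return: 1.091/1.009 − 1 = 8.127%.
Difference: -4.862 − 8.127 = -12.989 pp.

-12.99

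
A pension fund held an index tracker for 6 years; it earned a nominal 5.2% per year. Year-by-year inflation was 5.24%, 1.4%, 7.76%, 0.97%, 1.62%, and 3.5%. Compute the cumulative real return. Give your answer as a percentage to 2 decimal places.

11.00%

Cumulative inflation factor: 1.0524 × 1.014 × 1.0776 × 1.0097 × 1.0162 × 1.035 ≈ 1.22120.
Nominal growth factor: 1.35548. Real growth factor = 1.35548 / 1.22120 ≈ 1.10996.
Total real return ≈ 10.9957%.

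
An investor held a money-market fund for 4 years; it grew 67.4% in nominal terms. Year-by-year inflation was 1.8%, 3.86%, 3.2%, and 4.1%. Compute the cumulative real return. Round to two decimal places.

Cumulative inflation factor: 1.018 × 1.0386 × 1.032 × 1.041 ≈ 1.13586.
Nominal growth factor: 1.67400. Real growth factor = 1.67400 / 1.13586 ≈ 1.47377.
Total real return ≈ 47.3767%.

47.38%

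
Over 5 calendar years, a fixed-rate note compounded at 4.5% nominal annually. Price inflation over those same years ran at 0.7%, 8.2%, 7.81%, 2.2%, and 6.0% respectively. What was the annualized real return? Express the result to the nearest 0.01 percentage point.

Cumulative inflation factor: 1.007 × 1.082 × 1.0781 × 1.022 × 1.060 ≈ 1.27254.
Nominal growth factor: 1.24618. Real growth factor = 1.24618 / 1.27254 ≈ 0.97928.
Annualized: 0.97928^(1/5) − 1 ≈ -0.00418.

-0.42%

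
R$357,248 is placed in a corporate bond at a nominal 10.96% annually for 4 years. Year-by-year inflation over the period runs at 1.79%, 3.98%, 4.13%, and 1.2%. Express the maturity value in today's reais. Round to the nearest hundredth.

Nominal value at maturity: R$357,248 × (1 + 10.96%)^4 ≈ R$541,546.31.
Price-level factor over 4 years: 1.0179 × 1.0398 × 1.0413 × 1.012 ≈ 1.1153503512.
Dividing the nominal maturity value by the price-level factor gives the value in today's money.

R$485,539.19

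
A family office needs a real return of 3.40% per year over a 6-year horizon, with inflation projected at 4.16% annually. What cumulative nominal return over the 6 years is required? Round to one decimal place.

56.1%

Required annual nominal rate: (1+3.40%)(1+4.16%) − 1 = 7.70144%.
Cumulative over 6 years: (1 + 0.0770144)^6 − 1 ≈ 0.56073.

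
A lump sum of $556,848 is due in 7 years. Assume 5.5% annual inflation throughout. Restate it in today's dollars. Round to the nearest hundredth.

$382,797.81

Price-level factor over 7 years: (1 + 5.5%)^7 ≈ 1.4546791611.
Purchasing power today: $556,848 divided by that factor.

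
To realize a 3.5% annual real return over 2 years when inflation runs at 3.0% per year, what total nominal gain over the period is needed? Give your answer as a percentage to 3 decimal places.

Required annual nominal rate: (1+3.5%)(1+3.0%) − 1 = 6.605%.
Cumulative over 2 years: (1 + 0.06605)^2 − 1 ≈ 0.13646.

13.646%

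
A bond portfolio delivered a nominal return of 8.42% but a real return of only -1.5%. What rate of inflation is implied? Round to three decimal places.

From (1+r_nom) = (1+r_real)(1+π), we get 1+π = (1 + 8.42%)/(1 − 1.5%) = 1.0842/0.985 ≈ 1.10071.
So π ≈ 10.0711%.

10.071%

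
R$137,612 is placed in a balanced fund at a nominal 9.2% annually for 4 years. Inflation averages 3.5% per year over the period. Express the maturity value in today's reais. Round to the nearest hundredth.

Nominal value at maturity: R$137,612 × (1 + 9.2%)^4 ≈ R$195,680.19.
Price-level factor over 4 years: (1 + 3.5%)^4 ≈ 1.1475230006.
The maturity value deflated by that factor is the answer in today's purchasing power.

R$170,523.98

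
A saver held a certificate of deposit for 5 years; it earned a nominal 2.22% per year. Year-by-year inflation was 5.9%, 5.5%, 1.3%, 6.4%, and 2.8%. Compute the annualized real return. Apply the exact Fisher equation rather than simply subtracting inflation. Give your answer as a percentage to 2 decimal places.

Cumulative inflation factor: 1.059 × 1.055 × 1.013 × 1.064 × 1.028 ≈ 1.23792.
Nominal growth factor: 1.11604. Real growth factor = 1.11604 / 1.23792 ≈ 0.90154.
Annualized: 0.90154^(1/5) − 1 ≈ -0.02052.

-2.05%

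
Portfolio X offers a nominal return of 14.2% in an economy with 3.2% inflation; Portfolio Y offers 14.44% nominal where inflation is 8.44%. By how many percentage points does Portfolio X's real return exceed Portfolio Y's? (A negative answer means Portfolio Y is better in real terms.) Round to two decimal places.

Portfolio X real return: 1.142/1.032 − 1 = 10.659%.
Portfolio Y real return: 1.1444/1.0844 − 1 = 5.533%.
Difference: 10.659 − 5.533 = 5.126 pp.

5.13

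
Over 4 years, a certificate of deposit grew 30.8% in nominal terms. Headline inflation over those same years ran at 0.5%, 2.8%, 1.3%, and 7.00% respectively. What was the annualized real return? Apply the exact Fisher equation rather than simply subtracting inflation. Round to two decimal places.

Cumulative inflation factor: 1.005 × 1.028 × 1.013 × 1.0700 ≈ 1.11983.
Nominal growth factor: 1.30800. Real growth factor = 1.30800 / 1.11983 ≈ 1.16803.
Annualized: 1.16803^(1/4) − 1 ≈ 0.03959.

3.96%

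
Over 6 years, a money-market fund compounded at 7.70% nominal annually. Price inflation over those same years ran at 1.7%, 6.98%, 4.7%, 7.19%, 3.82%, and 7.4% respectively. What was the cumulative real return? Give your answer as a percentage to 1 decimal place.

Cumulative inflation factor: 1.017 × 1.0698 × 1.047 × 1.0719 × 1.0382 × 1.074 ≈ 1.36148.
Nominal growth factor: 1.56061. Real growth factor = 1.56061 / 1.36148 ≈ 1.14626.
Total real return ≈ 14.6263%.

14.6%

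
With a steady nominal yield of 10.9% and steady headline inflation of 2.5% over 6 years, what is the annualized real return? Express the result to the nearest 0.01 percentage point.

8.20%

With constant rates the annual real return is the same each year: (1+10.9%)/(1+2.5%) − 1 = 0.08195.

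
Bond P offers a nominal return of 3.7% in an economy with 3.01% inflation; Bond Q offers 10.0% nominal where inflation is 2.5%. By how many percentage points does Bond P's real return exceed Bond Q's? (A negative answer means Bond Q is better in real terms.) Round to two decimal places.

-6.65

Bond P real return: 1.037/1.0301 − 1 = 0.670%.
Bond Q real return: 1.100/1.025 − 1 = 7.317%.
Difference: 0.670 − 7.317 = -6.647 pp.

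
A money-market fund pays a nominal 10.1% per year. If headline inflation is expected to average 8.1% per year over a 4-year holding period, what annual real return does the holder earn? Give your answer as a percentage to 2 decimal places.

1.85%

With constant rates the annual real return is the same each year: (1+10.1%)/(1+8.1%) − 1 = 0.01850.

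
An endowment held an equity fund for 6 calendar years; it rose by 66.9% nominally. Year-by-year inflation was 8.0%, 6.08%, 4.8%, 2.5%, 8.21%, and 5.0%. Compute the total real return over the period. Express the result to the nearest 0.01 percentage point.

Cumulative inflation factor: 1.080 × 1.0608 × 1.048 × 1.025 × 1.0821 × 1.050 ≈ 1.39830.
Nominal growth factor: 1.66900. Real growth factor = 1.66900 / 1.39830 ≈ 1.19360.
Total real return ≈ 19.3596%.

19.36%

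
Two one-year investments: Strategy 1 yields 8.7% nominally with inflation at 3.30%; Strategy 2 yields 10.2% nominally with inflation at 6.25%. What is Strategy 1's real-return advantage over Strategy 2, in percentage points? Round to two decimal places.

Strategy 1 real return: 1.087/1.0330 − 1 = 5.227%.
Strategy 2 real return: 1.102/1.0625 − 1 = 3.718%.
Difference: 5.227 − 3.718 = 1.509 pp.

1.51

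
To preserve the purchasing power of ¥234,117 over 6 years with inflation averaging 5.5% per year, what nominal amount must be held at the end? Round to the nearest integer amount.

Cumulative price-level factor: (1+5.5%)^6 ≈ 1.3788428068.
Multiplying ¥234,117 by the price-level factor gives the future nominal sum.

¥322,811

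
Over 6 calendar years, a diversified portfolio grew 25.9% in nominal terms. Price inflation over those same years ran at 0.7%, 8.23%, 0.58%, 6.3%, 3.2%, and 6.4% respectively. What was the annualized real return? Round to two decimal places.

Cumulative inflation factor: 1.007 × 1.0823 × 1.0058 × 1.063 × 1.032 × 1.064 ≈ 1.27951.
Nominal growth factor: 1.25900. Real growth factor = 1.25900 / 1.27951 ≈ 0.98397.
Annualized: 0.98397^(1/6) − 1 ≈ -0.00269.

-0.27%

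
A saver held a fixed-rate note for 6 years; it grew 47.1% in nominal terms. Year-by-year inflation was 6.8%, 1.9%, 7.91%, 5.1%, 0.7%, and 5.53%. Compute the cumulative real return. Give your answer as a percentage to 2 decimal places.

12.15%

Cumulative inflation factor: 1.068 × 1.019 × 1.0791 × 1.051 × 1.007 × 1.0553 ≈ 1.31164.
Nominal growth factor: 1.47100. Real growth factor = 1.47100 / 1.31164 ≈ 1.12150.
Total real return ≈ 12.1495%.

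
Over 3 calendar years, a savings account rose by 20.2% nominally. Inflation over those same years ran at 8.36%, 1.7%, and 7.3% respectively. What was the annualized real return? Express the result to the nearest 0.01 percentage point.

0.55%

Cumulative inflation factor: 1.0836 × 1.017 × 1.073 ≈ 1.18247.
Nominal growth factor: 1.20200. Real growth factor = 1.20200 / 1.18247 ≈ 1.01652.
Annualized: 1.01652^(1/3) − 1 ≈ 0.00548.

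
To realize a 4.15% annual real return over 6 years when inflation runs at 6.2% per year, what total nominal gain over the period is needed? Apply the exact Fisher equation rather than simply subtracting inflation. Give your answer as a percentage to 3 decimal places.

Required annual nominal rate: (1+4.15%)(1+6.2%) − 1 = 10.6073%.
Cumulative over 6 years: (1 + 0.106073)^6 − 1 ≈ 0.83106.

83.106%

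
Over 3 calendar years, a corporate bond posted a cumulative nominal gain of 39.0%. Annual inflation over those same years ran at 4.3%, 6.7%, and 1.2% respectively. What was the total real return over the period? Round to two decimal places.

Cumulative inflation factor: 1.043 × 1.067 × 1.012 ≈ 1.12624.
Nominal growth factor: 1.39000. Real growth factor = 1.39000 / 1.12624 ≈ 1.23420.
Total real return ≈ 23.4200%.

23.42%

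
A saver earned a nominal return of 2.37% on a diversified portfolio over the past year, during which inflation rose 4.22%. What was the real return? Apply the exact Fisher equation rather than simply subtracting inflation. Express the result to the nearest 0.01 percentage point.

Real return via the Fisher equation: (1 + 2.37%)/(1 + 4.22%) − 1 = 1.0237/1.0422 − 1 ≈ -0.01775.

-1.78%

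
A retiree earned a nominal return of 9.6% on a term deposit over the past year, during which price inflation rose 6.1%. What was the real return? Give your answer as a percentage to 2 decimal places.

Real return via the Fisher equation: (1 + 9.6%)/(1 + 6.1%) − 1 = 1.096/1.061 − 1 ≈ 0.03299.

3.30%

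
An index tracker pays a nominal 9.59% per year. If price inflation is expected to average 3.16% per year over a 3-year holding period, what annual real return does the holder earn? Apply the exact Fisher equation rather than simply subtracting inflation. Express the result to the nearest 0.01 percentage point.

6.23%

With constant rates the annual real return is the same each year: (1+9.59%)/(1+3.16%) − 1 = 0.06233.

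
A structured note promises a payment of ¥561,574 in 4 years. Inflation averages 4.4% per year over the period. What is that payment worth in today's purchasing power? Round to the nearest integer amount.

¥472,721

Price-level factor over 4 years: (1 + 4.4%)^4 ≈ 1.1879604841.
Purchasing power today: ¥561,574 divided by that factor.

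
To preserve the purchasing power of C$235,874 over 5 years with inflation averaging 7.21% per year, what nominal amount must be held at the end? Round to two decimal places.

C$334,084.67

Cumulative price-level factor: (1+7.21%)^5 ≈ 1.4163692193.
The nominal amount required is C$235,874 scaled up by that factor.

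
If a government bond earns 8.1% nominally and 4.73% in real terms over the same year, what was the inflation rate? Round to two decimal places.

From (1+r_nom) = (1+r_real)(1+π), we get 1+π = (1 + 8.1%)/(1 + 4.73%) = 1.081/1.0473 ≈ 1.03218.
So π ≈ 3.2178%.

3.22%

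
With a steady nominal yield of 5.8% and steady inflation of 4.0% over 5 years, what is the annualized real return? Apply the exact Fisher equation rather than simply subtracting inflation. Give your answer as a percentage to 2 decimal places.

1.73%

With constant rates the annual real return is the same each year: (1+5.8%)/(1+4.0%) − 1 = 0.01731.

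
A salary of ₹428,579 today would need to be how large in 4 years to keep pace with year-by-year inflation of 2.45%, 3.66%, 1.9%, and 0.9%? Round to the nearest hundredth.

₹467,971.50

Cumulative price-level factor: 1.0245 × 1.0366 × 1.019 × 1.009 ≈ 1.0919142090.
The nominal amount required is ₹428,579 scaled up by that factor.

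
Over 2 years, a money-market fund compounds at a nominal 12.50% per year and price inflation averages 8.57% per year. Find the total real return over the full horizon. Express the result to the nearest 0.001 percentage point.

The annual real rate is (1+12.50%)/(1+8.57%) − 1 = 3.6198%.
Compounded over 2 years: (1 + 0.036198)^2 − 1 ≈ 0.07371.

7.371%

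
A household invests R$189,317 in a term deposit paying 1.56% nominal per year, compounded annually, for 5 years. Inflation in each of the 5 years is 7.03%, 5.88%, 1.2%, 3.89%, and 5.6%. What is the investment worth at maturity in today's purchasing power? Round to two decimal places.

R$162,579.37

Nominal value at maturity: R$189,317 × (1 + 1.56%)^5 ≈ R$204,551.69.
Price-level factor over 5 years: 1.0703 × 1.0588 × 1.012 × 1.0389 × 1.056 ≈ 1.2581651024.
Dividing the nominal maturity value by the price-level factor gives the value in today's money.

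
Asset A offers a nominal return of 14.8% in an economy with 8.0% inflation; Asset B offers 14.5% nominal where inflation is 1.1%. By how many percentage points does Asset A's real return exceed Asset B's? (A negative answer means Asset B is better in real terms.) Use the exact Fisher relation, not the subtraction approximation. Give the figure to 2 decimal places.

-6.96

Asset A real return: 1.148/1.080 − 1 = 6.296%.
Asset B real return: 1.145/1.011 − 1 = 13.254%.
Difference: 6.296 − 13.254 = -6.958 pp.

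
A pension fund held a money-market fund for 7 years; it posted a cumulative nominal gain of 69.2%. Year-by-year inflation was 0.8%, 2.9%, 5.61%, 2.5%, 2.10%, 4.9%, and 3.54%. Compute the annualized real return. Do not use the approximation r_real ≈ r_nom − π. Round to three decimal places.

Cumulative inflation factor: 1.008 × 1.029 × 1.0561 × 1.025 × 1.0210 × 1.049 × 1.0354 ≈ 1.24513.
Nominal growth factor: 1.69200. Real growth factor = 1.69200 / 1.24513 ≈ 1.35890.
Annualized: 1.35890^(1/7) − 1 ≈ 0.04478.

4.478%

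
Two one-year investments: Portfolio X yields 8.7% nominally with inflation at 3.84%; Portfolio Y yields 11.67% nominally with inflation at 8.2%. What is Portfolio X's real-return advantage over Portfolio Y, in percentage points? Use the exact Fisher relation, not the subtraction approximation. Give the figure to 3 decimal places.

1.473

Portfolio X real return: 1.087/1.0384 − 1 = 4.6803%.
Portfolio Y real return: 1.1167/1.082 − 1 = 3.2070%.
Difference: 4.6803 − 3.2070 = 1.4733 pp.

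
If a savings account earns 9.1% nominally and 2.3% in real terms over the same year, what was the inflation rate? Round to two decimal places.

6.65%

From (1+r_nom) = (1+r_real)(1+π), we get 1+π = (1 + 9.1%)/(1 + 2.3%) = 1.091/1.023 ≈ 1.06647.
So π ≈ 6.6471%.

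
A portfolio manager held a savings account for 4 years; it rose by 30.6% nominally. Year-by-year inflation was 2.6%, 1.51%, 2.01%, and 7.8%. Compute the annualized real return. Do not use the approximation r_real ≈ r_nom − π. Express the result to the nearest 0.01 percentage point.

Cumulative inflation factor: 1.026 × 1.0151 × 1.0201 × 1.078 ≈ 1.14530.
Nominal growth factor: 1.30600. Real growth factor = 1.30600 / 1.14530 ≈ 1.14032.
Annualized: 1.14032^(1/4) − 1 ≈ 0.03337.

3.34%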